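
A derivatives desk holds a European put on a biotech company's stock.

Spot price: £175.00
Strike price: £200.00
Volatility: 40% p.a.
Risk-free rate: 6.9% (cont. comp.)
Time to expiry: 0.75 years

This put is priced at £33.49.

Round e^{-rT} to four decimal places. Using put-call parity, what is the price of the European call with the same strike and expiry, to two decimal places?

£18.57

exp(−rT) = exp(−0.069·0.75) = 0.9496
Put-call parity: C − P = S − K·e^(−rT) = 175 − 200·0.9496 = 175 − 189.9200 = -14.9200
C = P + (C − P) = 33.49 + (-14.9200) = 18.5700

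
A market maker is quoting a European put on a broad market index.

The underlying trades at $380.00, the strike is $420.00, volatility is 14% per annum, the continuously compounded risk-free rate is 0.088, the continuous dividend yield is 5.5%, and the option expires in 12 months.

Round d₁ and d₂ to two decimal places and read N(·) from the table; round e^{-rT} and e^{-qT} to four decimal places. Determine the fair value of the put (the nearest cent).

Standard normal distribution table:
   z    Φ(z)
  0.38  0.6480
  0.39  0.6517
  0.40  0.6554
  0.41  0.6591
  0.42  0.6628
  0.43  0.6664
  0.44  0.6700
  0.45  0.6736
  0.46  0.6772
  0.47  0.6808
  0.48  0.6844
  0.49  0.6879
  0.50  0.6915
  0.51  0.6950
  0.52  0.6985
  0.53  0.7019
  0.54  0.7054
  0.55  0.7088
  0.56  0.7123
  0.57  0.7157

σ√T = 0.14·√1 = 0.1400
d₁ = [ln(380/420) + (0.088 − 0.055 + 0.14²/2)·1] / 0.1400 = [-0.1001 + 0.0428] / 0.1400 = -0.4092 ⇒ -0.41
d₂ = d₁ − σ√T = -0.4092 − 0.1400 = -0.5492 ⇒ -0.55
e^(−qT) = e^(−0.055·1) = 0.9465;  e^(−rT) = e^(−0.088·1) = 0.9158
N(−d₂) = N(0.55) = 0.7088;  N(−d₁) = N(0.41) = 0.6591
P = 420·0.9158·0.7088 − 380·0.9465·0.6591 = 272.6300 − 237.0585 = 35.5715

$35.57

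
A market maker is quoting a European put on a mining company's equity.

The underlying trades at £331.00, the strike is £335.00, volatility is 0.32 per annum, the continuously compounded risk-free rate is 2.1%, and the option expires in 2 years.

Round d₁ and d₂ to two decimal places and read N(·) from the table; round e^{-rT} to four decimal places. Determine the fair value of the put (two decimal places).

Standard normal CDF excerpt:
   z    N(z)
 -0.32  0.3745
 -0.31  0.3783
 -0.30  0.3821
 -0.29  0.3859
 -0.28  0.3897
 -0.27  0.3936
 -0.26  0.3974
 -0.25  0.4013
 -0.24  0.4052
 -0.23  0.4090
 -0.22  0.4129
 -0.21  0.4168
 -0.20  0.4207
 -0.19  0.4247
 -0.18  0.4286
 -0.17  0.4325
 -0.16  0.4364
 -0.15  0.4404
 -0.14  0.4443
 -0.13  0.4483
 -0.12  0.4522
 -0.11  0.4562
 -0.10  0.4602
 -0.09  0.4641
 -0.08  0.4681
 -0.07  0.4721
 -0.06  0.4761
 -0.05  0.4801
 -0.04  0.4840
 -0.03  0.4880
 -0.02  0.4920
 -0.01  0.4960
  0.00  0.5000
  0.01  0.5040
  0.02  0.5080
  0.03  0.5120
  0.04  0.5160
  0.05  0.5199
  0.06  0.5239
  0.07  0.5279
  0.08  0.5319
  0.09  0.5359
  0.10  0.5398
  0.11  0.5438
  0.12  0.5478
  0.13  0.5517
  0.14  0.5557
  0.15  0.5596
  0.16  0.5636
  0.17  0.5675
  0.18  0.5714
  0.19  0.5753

σ√T = 0.32 × 1.4142 = 0.4525
d₁ = [ln(331/335) + (0.021 + ½·0.32²)·2] / (σ√T) = (-0.0120 + 0.1444) / 0.4525 = 0.2925 → 0.29
d₂ = 0.2925 − 0.4525 = -0.1600 → -0.16
exp(−rT) = exp(−0.021·2) = 0.9589
N(−d₂) = N(0.16) = 0.5636;  N(−d₁) = N(-0.29) = 0.3859
P = 335·0.9589·0.5636 − 331·0.3859 = 181.0461 − 127.7329 = 53.3132

£53.31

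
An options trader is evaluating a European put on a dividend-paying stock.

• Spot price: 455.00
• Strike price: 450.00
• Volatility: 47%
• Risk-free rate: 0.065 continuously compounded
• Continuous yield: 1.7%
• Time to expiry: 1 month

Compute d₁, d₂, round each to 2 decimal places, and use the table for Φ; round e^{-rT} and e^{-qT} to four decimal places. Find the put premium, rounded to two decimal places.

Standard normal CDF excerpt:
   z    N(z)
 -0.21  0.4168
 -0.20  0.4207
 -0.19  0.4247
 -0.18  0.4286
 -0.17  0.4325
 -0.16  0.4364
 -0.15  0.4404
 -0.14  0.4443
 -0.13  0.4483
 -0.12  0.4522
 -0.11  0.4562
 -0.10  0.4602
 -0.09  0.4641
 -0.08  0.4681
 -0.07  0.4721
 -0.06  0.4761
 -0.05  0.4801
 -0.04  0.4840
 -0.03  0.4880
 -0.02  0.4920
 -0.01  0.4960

21.88

σ√T = 0.47 × 0.2887 = 0.1357
d₁ = [ln(455/450) + (0.065 − 0.017 + ½·0.47²)·0.08333] / (σ√T) = (0.0110 + 0.0132) / 0.1357 = 0.1788 which rounds to 0.18
d₂ = 0.1788 − 0.1357 = 0.0431 which rounds to 0.04
exp(−qT) = exp(−0.017·0.08333) = 0.9986;  exp(−rT) = exp(−0.065·0.08333) = 0.9946
N(−d₂) = N(-0.04) = 0.4840;  N(−d₁) = N(-0.18) = 0.4286
P = 450·0.9946·0.4840 − 455·0.9986·0.4286 = 216.6239 − 194.7400 = 21.8839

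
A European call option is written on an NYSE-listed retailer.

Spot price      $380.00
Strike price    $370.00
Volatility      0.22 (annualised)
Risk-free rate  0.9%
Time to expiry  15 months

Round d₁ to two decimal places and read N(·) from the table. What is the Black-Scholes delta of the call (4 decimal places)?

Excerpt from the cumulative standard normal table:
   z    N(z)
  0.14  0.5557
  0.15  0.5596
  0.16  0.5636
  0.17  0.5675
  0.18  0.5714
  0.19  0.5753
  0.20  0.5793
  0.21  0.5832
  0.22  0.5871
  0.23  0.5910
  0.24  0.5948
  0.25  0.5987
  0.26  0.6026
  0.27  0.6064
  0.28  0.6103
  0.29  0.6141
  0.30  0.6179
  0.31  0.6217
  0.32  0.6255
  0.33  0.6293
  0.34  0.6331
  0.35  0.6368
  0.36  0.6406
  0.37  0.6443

σ√T = 0.22 × 1.1180 = 0.2460
d₁ = [ln(380/370) + (0.009 + ½·0.22²)·1.25] / (σ√T) = (0.0267 + 0.0415) / 0.2460 = 0.2771 which rounds to 0.28
N(d₁) = N(0.28) = 0.6103
Δ_call = N(d₁) = 0.6103

0.6103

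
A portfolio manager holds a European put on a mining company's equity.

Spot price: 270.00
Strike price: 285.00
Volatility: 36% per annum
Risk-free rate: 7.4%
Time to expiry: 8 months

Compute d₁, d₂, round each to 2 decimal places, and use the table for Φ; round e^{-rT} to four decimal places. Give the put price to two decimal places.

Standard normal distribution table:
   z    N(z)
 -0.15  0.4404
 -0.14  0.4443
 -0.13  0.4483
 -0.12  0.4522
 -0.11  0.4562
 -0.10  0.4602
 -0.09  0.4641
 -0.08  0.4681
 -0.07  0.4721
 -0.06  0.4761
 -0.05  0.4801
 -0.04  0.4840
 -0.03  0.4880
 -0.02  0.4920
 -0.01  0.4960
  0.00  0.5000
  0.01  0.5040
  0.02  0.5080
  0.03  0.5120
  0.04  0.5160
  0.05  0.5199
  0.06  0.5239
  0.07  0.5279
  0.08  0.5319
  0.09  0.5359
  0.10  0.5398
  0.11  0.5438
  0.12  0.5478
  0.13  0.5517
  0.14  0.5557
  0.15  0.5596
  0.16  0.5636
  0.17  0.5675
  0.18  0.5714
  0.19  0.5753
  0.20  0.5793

σ√T = 0.36 × 0.8165 = 0.2939
d₁ = [ln(270/285) + (0.074 + ½·0.36²)·0.6667] / (σ√T) = (-0.0541 + 0.0925) / 0.2939 = 0.1309 ⇒ 0.13
d₂ = 0.1309 − 0.2939 = -0.1631 ⇒ -0.16
exp(−rT) = exp(−0.074·0.6667) = 0.9519
N(−d₂) = N(0.16) = 0.5636;  N(−d₁) = N(-0.13) = 0.4483
P = 285·0.9519·0.5636 − 270·0.4483 = 152.8999 − 121.0410 = 31.8589

31.86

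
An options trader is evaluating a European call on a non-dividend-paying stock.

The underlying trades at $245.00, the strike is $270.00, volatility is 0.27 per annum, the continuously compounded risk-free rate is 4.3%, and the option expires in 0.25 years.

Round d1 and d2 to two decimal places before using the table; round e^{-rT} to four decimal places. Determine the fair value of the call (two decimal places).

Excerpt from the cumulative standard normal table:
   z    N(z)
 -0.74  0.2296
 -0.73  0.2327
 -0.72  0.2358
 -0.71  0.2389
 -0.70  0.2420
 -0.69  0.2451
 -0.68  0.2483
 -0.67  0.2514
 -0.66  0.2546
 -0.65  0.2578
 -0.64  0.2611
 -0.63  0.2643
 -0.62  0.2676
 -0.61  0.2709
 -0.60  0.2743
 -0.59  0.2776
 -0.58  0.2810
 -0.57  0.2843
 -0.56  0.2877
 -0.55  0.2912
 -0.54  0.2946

σ√T = 0.27·√0.25 = 0.1350
d₁ = [ln(245/270) + (0.043 + 0.27²/2)·0.25] / 0.1350 = [-0.0972 + 0.0199] / 0.1350 = -0.5726 → -0.57
d₂ = d₁ − σ√T = -0.5726 − 0.1350 = -0.7076 → -0.71
exp(−rT) = exp(−0.043·0.25) = 0.9893
N(d₁) = N(-0.57) = 0.2843;  N(d₂) = N(-0.71) = 0.2389
C = 245·0.2843 − 270·0.9893·0.2389 = 69.6535 − 63.8128 = 5.8407

$5.84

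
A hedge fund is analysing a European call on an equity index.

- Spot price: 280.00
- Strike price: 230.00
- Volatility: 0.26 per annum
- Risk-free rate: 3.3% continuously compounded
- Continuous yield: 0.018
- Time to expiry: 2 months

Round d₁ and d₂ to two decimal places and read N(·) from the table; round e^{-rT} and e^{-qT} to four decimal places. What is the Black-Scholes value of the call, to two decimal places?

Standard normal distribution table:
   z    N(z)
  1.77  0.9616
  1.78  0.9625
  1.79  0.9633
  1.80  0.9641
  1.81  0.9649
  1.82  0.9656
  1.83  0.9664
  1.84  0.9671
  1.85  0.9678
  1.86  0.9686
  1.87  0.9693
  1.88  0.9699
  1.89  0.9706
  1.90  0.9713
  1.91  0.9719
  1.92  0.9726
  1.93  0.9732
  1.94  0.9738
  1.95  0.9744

T = 0.1667;  σ√T = 0.1061
d₁ = [ln(280/230) + (0.033 − 0.018 + ½·0.26²)·0.1667] / (σ√T) = (0.1967 + 0.0081) / 0.1061 = 1.9299 → 1.93
d₂ = 1.9299 − 0.1061 = 1.8237 → 1.82
exp(−qT) = exp(−0.018·0.1667) = 0.9970;  exp(−rT) = exp(−0.033·0.1667) = 0.9945
N(d₁) = N(1.93) = 0.9732;  N(d₂) = N(1.82) = 0.9656
C = 280·0.9970·0.9732 − 230·0.9945·0.9656 = 271.6785 − 220.8665 = 50.8120

50.81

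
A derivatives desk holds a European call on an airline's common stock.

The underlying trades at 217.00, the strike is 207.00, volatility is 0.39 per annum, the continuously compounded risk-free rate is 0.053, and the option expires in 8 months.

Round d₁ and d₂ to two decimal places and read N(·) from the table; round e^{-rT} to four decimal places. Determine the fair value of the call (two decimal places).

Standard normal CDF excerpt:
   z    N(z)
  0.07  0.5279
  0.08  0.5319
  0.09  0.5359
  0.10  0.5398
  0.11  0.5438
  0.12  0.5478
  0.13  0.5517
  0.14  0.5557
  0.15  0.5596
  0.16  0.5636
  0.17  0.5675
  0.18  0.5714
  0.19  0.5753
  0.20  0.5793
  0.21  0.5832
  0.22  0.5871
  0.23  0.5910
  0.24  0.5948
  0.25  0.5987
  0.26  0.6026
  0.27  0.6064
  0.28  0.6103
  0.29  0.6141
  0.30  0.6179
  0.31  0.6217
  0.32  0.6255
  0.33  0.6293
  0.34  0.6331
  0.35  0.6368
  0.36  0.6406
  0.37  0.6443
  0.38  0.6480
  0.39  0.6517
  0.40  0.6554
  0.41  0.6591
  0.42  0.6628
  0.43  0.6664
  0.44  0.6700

35.97

T = 0.6667;  σ√T = 0.3184
d₁ = [ln(217/207) + (0.053 + 0.39²/2)·0.6667] / 0.3184 = [0.0472 + 0.0860] / 0.3184 = 0.4183 ⇒ 0.42
d₂ = d₁ − σ√T = 0.4183 − 0.3184 = 0.0999 ⇒ 0.10
exp(−rT) = exp(−0.053·0.6667) = 0.9653
C = 217·N(0.42) − 207·0.9653·N(0.10) = 217·0.6628 − 207·0.9653·0.5398 = 143.8276 − 107.8613 = 35.9663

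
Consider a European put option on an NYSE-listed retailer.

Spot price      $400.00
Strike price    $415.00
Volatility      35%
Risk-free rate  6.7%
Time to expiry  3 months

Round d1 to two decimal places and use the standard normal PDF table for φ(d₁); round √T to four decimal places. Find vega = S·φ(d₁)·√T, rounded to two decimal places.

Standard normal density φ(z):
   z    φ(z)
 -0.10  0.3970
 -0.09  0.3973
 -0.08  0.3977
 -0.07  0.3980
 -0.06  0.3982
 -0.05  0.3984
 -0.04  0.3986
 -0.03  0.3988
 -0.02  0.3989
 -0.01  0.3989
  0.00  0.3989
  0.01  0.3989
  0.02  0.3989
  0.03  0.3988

σ√T = 0.35·√0.25 = 0.1750
d₁ = [ln(400/415) + (0.067 + 0.35²/2)·0.25] / 0.1750 = [-0.0368 + 0.0321] / 0.1750 = -0.0272 → -0.03
√T = √0.25 = 0.5000
φ(d₁) = φ(-0.03) = 0.3988
vega = S·φ(d₁)·√T = 400·0.3988·0.5000 = 79.7600

79.76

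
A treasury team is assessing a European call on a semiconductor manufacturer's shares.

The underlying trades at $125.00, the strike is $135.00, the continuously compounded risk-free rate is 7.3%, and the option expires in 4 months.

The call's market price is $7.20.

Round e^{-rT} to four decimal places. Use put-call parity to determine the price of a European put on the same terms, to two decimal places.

e^(−rT) = e^(−0.073·0.3333) = 0.9760
Put-call parity: C − P = S − K·e^(−rT) = 125 − 135·0.9760 = 125 − 131.7600 = -6.7600
P = C − (C − P) = 7.20 − (-6.7600) = 13.9600

$13.96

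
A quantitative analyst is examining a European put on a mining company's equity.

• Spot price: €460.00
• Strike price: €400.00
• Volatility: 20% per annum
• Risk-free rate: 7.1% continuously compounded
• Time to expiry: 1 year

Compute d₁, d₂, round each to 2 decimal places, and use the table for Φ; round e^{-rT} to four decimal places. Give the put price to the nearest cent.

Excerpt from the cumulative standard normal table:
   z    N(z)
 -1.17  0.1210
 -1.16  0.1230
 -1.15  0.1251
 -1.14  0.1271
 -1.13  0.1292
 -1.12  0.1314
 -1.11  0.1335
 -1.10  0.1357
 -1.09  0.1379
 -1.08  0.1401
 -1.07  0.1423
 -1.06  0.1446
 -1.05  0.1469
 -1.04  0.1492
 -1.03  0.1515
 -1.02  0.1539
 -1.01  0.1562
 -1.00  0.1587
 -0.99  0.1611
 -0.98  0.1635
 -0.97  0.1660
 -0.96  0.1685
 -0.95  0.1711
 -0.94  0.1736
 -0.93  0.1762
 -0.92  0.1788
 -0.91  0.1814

€6.21

σ√T = 0.2·√1 = 0.2000
d₁ = [ln(460/400) + (0.071 + 0.2²/2)·1] / 0.2000 = [0.1398 + 0.0910] / 0.2000 = 1.1538 ⇒ 1.15
d₂ = d₁ − σ√T = 1.1538 − 0.2000 = 0.9538 ⇒ 0.95
e^(−rT) = e^(−0.071·1) = 0.9315
P = 400·0.9315·N(-0.95) − 460·N(-1.15) = 400·0.9315·0.1711 − 460·0.1251 = 63.7519 − 57.5460 = 6.2059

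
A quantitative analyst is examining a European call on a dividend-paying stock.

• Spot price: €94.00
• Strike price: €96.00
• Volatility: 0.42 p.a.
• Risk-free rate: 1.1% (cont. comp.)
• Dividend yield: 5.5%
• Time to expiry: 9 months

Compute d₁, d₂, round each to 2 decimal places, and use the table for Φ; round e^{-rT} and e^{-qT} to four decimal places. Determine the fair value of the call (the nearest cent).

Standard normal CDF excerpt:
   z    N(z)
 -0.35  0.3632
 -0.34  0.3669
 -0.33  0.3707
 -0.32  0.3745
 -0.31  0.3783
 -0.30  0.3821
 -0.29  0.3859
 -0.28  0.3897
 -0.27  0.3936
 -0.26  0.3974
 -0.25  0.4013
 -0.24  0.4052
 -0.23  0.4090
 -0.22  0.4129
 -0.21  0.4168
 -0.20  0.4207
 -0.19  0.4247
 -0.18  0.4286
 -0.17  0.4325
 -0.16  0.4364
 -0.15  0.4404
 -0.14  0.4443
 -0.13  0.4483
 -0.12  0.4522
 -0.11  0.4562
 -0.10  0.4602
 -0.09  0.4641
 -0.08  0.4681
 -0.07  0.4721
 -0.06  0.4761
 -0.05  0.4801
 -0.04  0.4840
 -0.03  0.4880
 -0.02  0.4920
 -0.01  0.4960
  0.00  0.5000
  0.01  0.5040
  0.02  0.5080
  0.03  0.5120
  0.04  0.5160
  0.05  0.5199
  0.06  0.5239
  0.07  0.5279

€10.89

σ√T = 0.42 × 0.8660 = 0.3637
d₁ = [ln(94/96) + (0.011 − 0.055 + 0.42²/2)·0.75] / 0.3637 = [-0.0211 + 0.0331] / 0.3637 = 0.0333 ≈ 0.03
d₂ = d₁ − σ√T = 0.0333 − 0.3637 = -0.3305 ≈ -0.33
e^(−qT) = e^(−0.055·0.75) = 0.9596;  e^(−rT) = e^(−0.011·0.75) = 0.9918
N(d₁) = N(0.03) = 0.5120;  N(d₂) = N(-0.33) = 0.3707
C = 94·0.9596·0.5120 − 96·0.9918·0.3707 = 46.1836 − 35.2954 = 10.8882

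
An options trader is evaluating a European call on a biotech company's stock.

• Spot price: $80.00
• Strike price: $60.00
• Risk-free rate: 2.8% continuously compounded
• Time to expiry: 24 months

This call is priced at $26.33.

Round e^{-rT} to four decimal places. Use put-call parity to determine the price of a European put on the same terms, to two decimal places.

exp(−rT) = exp(−0.028·2) = 0.9455
Put-call parity: C − P = S − K·e^(−rT) = 80 − 60·0.9455 = 80 − 56.7300 = 23.2700
P = C − (C − P) = 26.33 − (23.2700) = 3.0600

$3.06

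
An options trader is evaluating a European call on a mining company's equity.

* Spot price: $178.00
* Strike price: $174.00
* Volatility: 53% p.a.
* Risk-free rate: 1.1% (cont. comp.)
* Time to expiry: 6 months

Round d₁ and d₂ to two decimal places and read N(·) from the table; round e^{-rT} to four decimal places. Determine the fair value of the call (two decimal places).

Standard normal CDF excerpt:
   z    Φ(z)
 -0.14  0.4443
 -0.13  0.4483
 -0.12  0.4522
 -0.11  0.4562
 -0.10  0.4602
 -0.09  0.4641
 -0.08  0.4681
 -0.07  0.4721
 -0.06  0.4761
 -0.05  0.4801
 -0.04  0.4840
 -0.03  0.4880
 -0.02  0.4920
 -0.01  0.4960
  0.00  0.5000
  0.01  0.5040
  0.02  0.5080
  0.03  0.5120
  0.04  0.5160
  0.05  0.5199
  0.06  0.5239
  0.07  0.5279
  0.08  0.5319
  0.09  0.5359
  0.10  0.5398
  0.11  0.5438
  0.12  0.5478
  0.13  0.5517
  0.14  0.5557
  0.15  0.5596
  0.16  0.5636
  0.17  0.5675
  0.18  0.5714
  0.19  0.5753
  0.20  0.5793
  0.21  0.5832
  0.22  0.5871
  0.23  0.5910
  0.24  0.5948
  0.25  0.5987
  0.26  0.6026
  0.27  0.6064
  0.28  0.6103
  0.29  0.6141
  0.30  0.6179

$28.32

σ√T = 0.53 × 0.7071 = 0.3748
d₁ = [ln(178/174) + (0.011 + ½·0.53²)·0.5] / (σ√T) = (0.0227 + 0.0757) / 0.3748 = 0.2627 → 0.26
d₂ = 0.2627 − 0.3748 = -0.1121 → -0.11
exp(−rT) = exp(−0.011·0.5) = 0.9945
N(d₁) = N(0.26) = 0.6026;  N(d₂) = N(-0.11) = 0.4562
C = 178·0.6026 − 174·0.9945·0.4562 = 107.2628 − 78.9422 = 28.3206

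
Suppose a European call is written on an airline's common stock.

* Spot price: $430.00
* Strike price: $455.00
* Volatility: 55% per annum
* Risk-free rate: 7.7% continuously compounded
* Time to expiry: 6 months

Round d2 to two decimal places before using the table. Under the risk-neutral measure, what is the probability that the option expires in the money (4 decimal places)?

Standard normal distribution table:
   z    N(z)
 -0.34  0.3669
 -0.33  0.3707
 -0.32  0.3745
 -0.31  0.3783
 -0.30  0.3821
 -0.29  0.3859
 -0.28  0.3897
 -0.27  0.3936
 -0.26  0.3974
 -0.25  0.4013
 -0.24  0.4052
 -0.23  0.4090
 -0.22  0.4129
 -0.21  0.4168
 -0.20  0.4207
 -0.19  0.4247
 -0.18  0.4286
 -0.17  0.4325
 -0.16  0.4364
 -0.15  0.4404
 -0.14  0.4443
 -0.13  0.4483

σ√T = 0.55·√0.5 = 0.3889
d₁ = [ln(430/455) + (0.077 + 0.55²/2)·0.5] / 0.3889 = [-0.0565 + 0.1141] / 0.3889 = 0.1481 ⇒ 0.15
d₂ = d₁ − σ√T = 0.1481 − 0.3889 = -0.2408 ⇒ -0.24
Risk-neutral Pr[S_T > K] = N(d₂) = N(-0.24) = 0.4052

0.4052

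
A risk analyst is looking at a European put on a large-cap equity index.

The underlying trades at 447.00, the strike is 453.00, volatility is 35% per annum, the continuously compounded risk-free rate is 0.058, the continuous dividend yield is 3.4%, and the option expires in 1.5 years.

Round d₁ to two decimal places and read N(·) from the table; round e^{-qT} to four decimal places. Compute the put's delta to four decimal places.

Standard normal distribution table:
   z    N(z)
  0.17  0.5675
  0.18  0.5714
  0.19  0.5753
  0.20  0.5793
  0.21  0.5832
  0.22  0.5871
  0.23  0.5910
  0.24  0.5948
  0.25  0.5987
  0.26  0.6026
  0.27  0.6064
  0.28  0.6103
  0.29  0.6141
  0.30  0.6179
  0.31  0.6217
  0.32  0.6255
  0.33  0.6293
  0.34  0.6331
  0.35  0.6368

T = 1.5;  σ√T = 0.4287
d₁ = [ln(447/453) + (0.058 − 0.034 + 0.35²/2)·1.5] / 0.4287 = [-0.0133 + 0.1279] / 0.4287 = 0.2672 ⇒ 0.27
N(d₁) = N(0.27) = 0.6064
Δ_put = e^(−qT)·(N(d₁) − 1) = 0.9503·(0.6064 − 1) = -0.3740

-0.3740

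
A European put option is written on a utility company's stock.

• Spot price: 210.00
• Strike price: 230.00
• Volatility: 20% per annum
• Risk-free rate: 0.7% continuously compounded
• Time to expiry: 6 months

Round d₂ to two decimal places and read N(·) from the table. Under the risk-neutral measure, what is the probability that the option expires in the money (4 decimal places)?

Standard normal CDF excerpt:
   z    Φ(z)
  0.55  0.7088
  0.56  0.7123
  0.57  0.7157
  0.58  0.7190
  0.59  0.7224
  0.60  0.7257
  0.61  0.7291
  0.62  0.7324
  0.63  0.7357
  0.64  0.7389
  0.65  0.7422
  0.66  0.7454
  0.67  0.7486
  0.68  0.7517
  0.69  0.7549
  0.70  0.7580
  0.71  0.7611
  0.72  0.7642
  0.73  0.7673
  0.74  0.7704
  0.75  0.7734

0.7549

T = 0.5;  σ√T = 0.1414
d₁ = [ln(210/230) + (0.007 + 0.2²/2)·0.5] / 0.1414 = [-0.0910 + 0.0135] / 0.1414 = -0.5478 ≈ -0.55
d₂ = d₁ − σ√T = -0.5478 − 0.1414 = -0.6892 ≈ -0.69
Risk-neutral Pr[S_T < K] = N(−d₂) = N(0.69) = 0.7549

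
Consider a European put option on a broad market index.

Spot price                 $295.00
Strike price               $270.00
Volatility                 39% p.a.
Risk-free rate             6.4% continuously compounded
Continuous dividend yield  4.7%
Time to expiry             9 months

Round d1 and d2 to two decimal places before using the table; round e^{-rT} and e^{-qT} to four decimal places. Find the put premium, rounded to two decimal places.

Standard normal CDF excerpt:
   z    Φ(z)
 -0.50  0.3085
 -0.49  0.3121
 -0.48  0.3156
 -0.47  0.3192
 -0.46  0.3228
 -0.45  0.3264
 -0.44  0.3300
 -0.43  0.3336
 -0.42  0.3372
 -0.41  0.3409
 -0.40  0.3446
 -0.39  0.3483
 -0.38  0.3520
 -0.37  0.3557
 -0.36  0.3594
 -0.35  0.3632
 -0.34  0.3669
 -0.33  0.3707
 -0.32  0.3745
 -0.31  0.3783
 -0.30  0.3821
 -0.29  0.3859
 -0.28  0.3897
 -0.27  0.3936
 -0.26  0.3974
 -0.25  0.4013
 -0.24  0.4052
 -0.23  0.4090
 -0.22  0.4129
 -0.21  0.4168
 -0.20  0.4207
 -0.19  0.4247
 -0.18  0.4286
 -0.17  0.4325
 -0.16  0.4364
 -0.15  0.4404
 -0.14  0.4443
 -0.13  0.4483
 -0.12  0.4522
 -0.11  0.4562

σ√T = 0.39·√0.75 = 0.3377
d₁ = [ln(295/270) + (0.064 − 0.047 + 0.39²/2)·0.75] / 0.3377 = [0.0886 + 0.0698] / 0.3377 = 0.4688 → 0.47
d₂ = d₁ − σ√T = 0.4688 − 0.3377 = 0.1311 → 0.13
exp(−qT) = exp(−0.047·0.75) = 0.9654;  exp(−rT) = exp(−0.064·0.75) = 0.9531
N(−d₂) = N(-0.13) = 0.4483;  N(−d₁) = N(-0.47) = 0.3192
P = 270·0.9531·0.4483 − 295·0.9654·0.3192 = 115.3642 − 90.9059 = 24.4583

$24.46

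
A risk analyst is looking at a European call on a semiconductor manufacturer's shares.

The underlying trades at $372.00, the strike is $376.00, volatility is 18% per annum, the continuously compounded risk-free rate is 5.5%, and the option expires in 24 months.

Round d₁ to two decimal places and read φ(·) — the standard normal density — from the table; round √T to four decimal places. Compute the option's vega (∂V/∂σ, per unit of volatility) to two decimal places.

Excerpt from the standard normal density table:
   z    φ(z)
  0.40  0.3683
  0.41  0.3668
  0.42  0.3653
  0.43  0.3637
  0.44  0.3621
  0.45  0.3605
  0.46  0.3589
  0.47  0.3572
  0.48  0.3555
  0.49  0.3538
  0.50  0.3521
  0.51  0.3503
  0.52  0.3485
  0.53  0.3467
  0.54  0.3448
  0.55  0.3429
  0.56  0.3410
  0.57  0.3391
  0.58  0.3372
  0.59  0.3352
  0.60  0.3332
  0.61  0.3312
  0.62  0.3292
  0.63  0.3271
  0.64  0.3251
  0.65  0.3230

σ√T = 0.18 × 1.4142 = 0.2546
d₁ = [ln(372/376) + (0.055 + 0.18²/2)·2] / 0.2546 = [-0.0107 + 0.1424] / 0.2546 = 0.5174 which rounds to 0.52
√T = √2 = 1.4142
φ(d₁) = φ(0.52) = 0.3485
vega = S·φ(d₁)·√T = 372·0.3485·1.4142 = 183.3397
(Vega is the same for a European call and put with the same parameters.)

183.34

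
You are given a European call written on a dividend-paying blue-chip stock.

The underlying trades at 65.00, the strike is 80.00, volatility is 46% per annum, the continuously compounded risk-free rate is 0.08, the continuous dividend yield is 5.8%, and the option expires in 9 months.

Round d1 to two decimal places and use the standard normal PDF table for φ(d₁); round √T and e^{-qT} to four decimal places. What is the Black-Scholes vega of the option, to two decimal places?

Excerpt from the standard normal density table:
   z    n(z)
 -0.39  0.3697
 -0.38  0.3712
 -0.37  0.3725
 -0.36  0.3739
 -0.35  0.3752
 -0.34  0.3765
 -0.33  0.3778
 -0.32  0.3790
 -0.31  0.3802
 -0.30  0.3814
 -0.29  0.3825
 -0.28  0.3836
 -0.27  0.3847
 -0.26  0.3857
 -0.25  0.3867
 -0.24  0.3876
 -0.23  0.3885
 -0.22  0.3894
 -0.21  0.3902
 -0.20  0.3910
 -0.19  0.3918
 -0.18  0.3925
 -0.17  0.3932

T = 0.75;  σ√T = 0.3984
d₁ = [ln(65/80) + (0.08 − 0.058 + 0.46²/2)·0.75] / 0.3984 = [-0.2076 + 0.0958] / 0.3984 = -0.2806 ≈ -0.28
√T = √0.75 = 0.8660
φ(d₁) = φ(-0.28) = 0.3836
exp(−qT) = exp(−0.058·0.75) = 0.9574
vega = S·exp(−qT)·φ(d₁)·√T = 65·0.9574·0.3836·0.8660 = 20.6730

20.67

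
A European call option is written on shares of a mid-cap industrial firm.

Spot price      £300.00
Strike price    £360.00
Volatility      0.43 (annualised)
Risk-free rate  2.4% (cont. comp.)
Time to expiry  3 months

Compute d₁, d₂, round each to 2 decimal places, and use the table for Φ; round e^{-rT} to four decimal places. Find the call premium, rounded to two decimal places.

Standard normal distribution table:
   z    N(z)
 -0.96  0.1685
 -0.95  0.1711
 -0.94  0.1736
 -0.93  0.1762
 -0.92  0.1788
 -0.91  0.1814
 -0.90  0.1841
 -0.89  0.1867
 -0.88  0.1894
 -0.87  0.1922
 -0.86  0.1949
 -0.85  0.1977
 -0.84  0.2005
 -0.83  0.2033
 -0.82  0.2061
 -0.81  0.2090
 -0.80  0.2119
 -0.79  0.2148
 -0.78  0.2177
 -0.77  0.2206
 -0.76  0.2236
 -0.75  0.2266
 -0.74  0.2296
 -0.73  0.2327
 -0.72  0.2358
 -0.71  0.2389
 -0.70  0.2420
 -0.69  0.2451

T = 0.25;  σ√T = 0.2150
d₁ = [ln(300/360) + (0.024 + ½·0.43²)·0.25] / (σ√T) = (-0.1823 + 0.0291) / 0.2150 = -0.7126 ≈ -0.71
d₂ = -0.7126 − 0.2150 = -0.9276 ≈ -0.93
exp(−rT) = exp(−0.024·0.25) = 0.9940
C = 300·N(-0.71) − 360·0.9940·N(-0.93) = 300·0.2389 − 360·0.9940·0.1762 = 71.6700 − 63.0514 = 8.6186

£8.62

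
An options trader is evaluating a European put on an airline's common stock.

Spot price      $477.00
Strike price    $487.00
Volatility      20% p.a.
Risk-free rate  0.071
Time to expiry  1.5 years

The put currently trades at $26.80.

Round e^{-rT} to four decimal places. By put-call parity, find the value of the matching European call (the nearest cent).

exp(−rT) = exp(−0.071·1.5) = 0.8990
Put-call parity: C − P = S − K·e^(−rT) = 477 − 487·0.8990 = 477 − 437.8130 = 39.1870
C = P + (C − P) = 26.80 + (39.1870) = 65.9870

$65.99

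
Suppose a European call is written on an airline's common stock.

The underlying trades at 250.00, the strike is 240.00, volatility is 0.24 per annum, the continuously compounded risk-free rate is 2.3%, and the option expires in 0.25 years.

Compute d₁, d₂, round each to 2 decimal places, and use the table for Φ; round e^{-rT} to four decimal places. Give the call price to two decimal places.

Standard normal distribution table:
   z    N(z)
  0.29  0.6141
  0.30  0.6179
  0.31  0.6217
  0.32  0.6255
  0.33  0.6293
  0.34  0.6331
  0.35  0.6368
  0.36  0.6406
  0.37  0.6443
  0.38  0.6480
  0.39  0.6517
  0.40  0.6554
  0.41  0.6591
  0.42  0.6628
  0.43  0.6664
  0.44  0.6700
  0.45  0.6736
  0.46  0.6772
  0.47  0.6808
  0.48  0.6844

σ√T = 0.24 × 0.5000 = 0.1200
ln(S/K) + (r + σ²/2)T = ln(250/240) + (0.023 + 0.24²/2)·0.25 = 0.0408 + 0.0129 = 0.0538
d₁ = 0.0538 / 0.1200 = 0.4481 which rounds to 0.45
d₂ = d₁ − σ√T = 0.4481 − 0.1200 = 0.3281 which rounds to 0.33
exp(−rT) = exp(−0.023·0.25) = 0.9943
N(d₁) = N(0.45) = 0.6736;  N(d₂) = N(0.33) = 0.6293
C = 250·0.6736 − 240·0.9943·0.6293 = 168.4000 − 150.1711 = 18.2289

18.23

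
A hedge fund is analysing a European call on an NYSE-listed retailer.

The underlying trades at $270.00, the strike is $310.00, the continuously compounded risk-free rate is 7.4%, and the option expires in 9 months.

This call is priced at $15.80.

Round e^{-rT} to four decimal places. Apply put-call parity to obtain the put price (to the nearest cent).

exp(−rT) = exp(−0.074·0.75) = 0.9460
Put-call parity: C − P = S − K·e^(−rT) = 270 − 310·0.9460 = 270 − 293.2600 = -23.2600
P = C − (C − P) = 15.80 − (-23.2600) = 39.0600

$39.06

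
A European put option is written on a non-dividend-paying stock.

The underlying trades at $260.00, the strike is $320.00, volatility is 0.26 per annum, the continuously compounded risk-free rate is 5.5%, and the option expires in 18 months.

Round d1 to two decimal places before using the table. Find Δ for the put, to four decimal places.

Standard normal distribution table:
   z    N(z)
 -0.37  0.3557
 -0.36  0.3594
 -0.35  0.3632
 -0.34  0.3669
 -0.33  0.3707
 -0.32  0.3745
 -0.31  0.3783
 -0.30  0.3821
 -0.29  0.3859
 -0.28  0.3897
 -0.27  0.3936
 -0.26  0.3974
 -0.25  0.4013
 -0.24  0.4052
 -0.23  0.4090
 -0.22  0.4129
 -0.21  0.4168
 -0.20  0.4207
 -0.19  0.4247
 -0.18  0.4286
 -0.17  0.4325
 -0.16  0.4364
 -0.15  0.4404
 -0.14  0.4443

σ√T = 0.26·√1.5 = 0.3184
d₁ = [ln(260/320) + (0.055 + 0.26²/2)·1.5] / 0.3184 = [-0.2076 + 0.1332] / 0.3184 = -0.2338 ≈ -0.23
N(d₁) = N(-0.23) = 0.4090
Δ_put = N(d₁) − 1 = 0.4090 − 1 = -0.5910

-0.5910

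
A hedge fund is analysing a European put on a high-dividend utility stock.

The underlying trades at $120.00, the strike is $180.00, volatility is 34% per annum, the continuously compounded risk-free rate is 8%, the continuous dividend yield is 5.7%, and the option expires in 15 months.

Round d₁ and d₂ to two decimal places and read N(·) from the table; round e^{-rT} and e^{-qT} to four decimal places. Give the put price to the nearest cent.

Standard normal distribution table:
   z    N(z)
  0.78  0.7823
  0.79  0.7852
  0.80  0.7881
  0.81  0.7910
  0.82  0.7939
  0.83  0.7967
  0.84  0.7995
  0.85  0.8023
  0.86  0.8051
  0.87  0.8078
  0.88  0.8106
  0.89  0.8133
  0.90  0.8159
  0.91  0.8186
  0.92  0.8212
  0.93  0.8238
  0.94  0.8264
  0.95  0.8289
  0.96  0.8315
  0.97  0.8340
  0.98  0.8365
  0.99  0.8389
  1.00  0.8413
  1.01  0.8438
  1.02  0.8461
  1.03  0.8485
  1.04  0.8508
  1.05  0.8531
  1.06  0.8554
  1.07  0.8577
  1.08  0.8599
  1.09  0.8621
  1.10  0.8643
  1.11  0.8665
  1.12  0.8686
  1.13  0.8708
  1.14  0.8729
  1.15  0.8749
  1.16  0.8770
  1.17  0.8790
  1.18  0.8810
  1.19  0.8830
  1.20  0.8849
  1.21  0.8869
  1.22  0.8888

$55.42

σ√T = 0.34 × 1.1180 = 0.3801
d₁ = [ln(120/180) + (0.08 − 0.057 + ½·0.34²)·1.25] / (σ√T) = (-0.4055 + 0.1010) / 0.3801 = -0.8009 which rounds to -0.80
d₂ = -0.8009 − 0.3801 = -1.1811 which rounds to -1.18
e^(−qT) = e^(−0.057·1.25) = 0.9312;  e^(−rT) = e^(−0.08·1.25) = 0.9048
P = 180·0.9048·N(1.18) − 120·0.9312·N(0.80) = 180·0.9048·0.8810 − 120·0.9312·0.7881 = 143.4832 − 88.0654 = 55.4177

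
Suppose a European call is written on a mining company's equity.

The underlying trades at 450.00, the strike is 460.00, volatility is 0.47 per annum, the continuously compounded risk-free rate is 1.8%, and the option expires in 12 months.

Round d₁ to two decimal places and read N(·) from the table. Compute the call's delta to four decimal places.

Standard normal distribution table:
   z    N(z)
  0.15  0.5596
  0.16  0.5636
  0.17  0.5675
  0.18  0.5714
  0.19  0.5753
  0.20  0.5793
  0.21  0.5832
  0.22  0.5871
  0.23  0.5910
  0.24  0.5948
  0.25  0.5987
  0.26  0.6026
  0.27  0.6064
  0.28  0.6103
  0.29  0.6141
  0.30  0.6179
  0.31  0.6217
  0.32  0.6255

0.5910

T = 1;  σ√T = 0.4700
ln(S/K) + (r + σ²/2)T = ln(450/460) + (0.018 + 0.47²/2)·1 = -0.0220 + 0.1284 = 0.1065
d₁ = 0.1065 / 0.4700 = 0.2265 → 0.23
N(d₁) = N(0.23) = 0.5910
Δ_call = N(d₁) = 0.5910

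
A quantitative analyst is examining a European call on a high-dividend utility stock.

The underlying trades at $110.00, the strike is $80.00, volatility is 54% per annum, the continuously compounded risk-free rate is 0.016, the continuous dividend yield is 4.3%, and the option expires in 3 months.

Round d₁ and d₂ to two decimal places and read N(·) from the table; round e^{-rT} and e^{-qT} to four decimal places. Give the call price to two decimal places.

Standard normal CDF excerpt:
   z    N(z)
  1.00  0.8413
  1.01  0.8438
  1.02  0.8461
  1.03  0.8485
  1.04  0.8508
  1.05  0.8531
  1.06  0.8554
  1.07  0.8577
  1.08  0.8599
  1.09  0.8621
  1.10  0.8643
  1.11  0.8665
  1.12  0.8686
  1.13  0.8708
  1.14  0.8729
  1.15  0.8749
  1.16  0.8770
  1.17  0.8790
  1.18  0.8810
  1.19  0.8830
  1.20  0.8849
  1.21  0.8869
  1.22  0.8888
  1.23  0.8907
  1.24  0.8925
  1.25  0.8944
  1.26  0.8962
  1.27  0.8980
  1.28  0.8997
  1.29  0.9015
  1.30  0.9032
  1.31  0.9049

$30.69

T = 0.25;  σ√T = 0.2700
d₁ = [ln(110/80) + (0.016 − 0.043 + ½·0.54²)·0.25] / (σ√T) = (0.3185 + 0.0297) / 0.2700 = 1.2895 ⇒ 1.29
d₂ = 1.2895 − 0.2700 = 1.0195 ⇒ 1.02
exp(−qT) = exp(−0.043·0.25) = 0.9893;  exp(−rT) = exp(−0.016·0.25) = 0.9960
C = 110·0.9893·N(1.29) − 80·0.9960·N(1.02) = 110·0.9893·0.9015 − 80·0.9960·0.8461 = 98.1039 − 67.4172 = 30.6867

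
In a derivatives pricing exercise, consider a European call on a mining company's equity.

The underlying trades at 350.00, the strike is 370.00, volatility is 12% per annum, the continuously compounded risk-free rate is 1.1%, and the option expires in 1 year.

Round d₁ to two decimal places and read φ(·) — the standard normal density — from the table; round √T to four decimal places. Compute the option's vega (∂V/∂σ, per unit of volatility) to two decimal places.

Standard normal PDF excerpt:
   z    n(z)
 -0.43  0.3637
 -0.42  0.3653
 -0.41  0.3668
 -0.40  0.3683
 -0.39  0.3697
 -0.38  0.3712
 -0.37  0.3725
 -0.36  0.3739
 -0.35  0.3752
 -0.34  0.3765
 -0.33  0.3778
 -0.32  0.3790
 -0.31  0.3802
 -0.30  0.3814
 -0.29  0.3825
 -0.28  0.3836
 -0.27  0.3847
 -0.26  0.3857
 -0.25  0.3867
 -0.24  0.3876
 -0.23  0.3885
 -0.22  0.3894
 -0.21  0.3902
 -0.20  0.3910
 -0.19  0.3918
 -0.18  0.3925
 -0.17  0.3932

133.07

σ√T = 0.12 × 1.0000 = 0.1200
d₁ = [ln(350/370) + (0.011 + 0.12²/2)·1] / 0.1200 = [-0.0556 + 0.0182] / 0.1200 = -0.3114 ≈ -0.31
√T = √1 = 1.0000
φ(d₁) = φ(-0.31) = 0.3802
vega = S·φ(d₁)·√T = 350·0.3802·1.0000 = 133.0700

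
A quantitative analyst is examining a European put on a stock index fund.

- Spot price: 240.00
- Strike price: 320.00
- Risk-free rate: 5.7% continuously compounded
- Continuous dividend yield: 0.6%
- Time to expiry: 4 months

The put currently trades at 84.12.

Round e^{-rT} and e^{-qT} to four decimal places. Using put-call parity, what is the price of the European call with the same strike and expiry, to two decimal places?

e^(−qT) = e^(−0.006·0.3333) = 0.9980;  e^(−rT) = e^(−0.057·0.3333) = 0.9812
Put-call parity: C − P = S·e^(−qT) − K·e^(−rT) = 240·0.9980 − 320·0.9812 = 239.5200 − 313.9840 = -74.4640
C = P + (C − P) = 84.12 + (-74.4640) = 9.6560

9.66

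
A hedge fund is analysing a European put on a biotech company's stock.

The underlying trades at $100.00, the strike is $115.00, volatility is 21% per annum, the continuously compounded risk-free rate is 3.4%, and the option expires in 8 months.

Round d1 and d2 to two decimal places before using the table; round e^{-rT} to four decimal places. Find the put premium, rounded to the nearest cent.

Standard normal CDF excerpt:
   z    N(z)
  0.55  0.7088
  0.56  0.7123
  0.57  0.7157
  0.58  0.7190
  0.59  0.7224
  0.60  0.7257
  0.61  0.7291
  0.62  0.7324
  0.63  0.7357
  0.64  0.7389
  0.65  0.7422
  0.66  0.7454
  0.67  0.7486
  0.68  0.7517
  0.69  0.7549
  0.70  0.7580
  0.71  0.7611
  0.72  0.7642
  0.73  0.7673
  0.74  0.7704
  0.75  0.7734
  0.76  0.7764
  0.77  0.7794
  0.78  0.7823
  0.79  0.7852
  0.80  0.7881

σ√T = 0.21 × 0.8165 = 0.1715
d₁ = [ln(100/115) + (0.034 + 0.21²/2)·0.6667] / 0.1715 = [-0.1398 + 0.0374] / 0.1715 = -0.5972 which rounds to -0.60
d₂ = d₁ − σ√T = -0.5972 − 0.1715 = -0.7686 which rounds to -0.77
exp(−rT) = exp(−0.034·0.6667) = 0.9776
P = 115·0.9776·N(0.77) − 100·N(0.60) = 115·0.9776·0.7794 − 100·0.7257 = 87.6233 − 72.5700 = 15.0533

$15.05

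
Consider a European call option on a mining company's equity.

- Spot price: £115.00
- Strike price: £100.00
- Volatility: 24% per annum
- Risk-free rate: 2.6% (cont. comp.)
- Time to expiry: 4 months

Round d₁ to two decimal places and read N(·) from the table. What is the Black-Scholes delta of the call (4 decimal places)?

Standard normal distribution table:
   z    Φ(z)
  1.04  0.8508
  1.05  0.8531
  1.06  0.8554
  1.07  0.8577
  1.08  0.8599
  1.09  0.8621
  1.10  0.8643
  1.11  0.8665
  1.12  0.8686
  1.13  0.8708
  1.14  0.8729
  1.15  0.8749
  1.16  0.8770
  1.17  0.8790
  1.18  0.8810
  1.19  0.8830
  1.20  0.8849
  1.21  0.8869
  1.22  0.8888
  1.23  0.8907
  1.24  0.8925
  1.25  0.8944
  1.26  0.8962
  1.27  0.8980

0.8729

σ√T = 0.24·√0.3333 = 0.1386
d₁ = [ln(115/100) + (0.026 + 0.24²/2)·0.3333] / 0.1386 = [0.1398 + 0.0183] / 0.1386 = 1.1405 ⇒ 1.14
N(d₁) = N(1.14) = 0.8729
Δ_call = N(d₁) = 0.8729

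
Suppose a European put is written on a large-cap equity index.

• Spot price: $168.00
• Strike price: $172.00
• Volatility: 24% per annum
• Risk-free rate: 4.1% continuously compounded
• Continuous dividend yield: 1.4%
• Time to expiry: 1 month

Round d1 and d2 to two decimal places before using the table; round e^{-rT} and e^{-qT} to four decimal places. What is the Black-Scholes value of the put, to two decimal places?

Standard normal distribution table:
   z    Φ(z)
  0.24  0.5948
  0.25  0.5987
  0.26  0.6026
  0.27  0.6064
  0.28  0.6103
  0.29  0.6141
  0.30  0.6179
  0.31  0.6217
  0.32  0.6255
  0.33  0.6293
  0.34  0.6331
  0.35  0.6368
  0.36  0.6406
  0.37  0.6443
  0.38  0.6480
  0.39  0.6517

$6.77

T = 0.08333;  σ√T = 0.0693
ln(S/K) + (r − q + σ²/2)T = ln(168/172) + (0.041 − 0.014 + 0.24²/2)·0.08333 = -0.0235 + 0.0046 = -0.0189
d₁ = -0.0189 / 0.0693 = -0.2725 ≈ -0.27
d₂ = d₁ − σ√T = -0.2725 − 0.0693 = -0.3418 ≈ -0.34
exp(−qT) = exp(−0.014·0.08333) = 0.9988;  exp(−rT) = exp(−0.041·0.08333) = 0.9966
N(−d₂) = N(0.34) = 0.6331;  N(−d₁) = N(0.27) = 0.6064
P = 172·0.9966·0.6331 − 168·0.9988·0.6064 = 108.5230 − 101.7529 = 6.7700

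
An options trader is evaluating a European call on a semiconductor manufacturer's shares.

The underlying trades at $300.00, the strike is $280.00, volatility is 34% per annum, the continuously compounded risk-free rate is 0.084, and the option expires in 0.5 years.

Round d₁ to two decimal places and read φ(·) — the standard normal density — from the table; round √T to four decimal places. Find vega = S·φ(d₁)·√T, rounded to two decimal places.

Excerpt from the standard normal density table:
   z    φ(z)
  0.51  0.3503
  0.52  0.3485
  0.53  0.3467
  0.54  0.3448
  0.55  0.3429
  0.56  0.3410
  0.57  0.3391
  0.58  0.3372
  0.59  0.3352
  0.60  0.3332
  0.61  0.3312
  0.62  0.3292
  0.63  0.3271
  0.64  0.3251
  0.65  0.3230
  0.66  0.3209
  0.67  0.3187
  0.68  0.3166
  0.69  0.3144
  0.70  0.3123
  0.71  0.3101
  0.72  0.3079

71.53

σ√T = 0.34·√0.5 = 0.2404
d₁ = [ln(300/280) + (0.084 + 0.34²/2)·0.5] / 0.2404 = [0.0690 + 0.0709] / 0.2404 = 0.5819 ⇒ 0.58
√T = √0.5 = 0.7071
φ(d₁) = φ(0.58) = 0.3372
vega = S·φ(d₁)·√T = 300·0.3372·0.7071 = 71.5302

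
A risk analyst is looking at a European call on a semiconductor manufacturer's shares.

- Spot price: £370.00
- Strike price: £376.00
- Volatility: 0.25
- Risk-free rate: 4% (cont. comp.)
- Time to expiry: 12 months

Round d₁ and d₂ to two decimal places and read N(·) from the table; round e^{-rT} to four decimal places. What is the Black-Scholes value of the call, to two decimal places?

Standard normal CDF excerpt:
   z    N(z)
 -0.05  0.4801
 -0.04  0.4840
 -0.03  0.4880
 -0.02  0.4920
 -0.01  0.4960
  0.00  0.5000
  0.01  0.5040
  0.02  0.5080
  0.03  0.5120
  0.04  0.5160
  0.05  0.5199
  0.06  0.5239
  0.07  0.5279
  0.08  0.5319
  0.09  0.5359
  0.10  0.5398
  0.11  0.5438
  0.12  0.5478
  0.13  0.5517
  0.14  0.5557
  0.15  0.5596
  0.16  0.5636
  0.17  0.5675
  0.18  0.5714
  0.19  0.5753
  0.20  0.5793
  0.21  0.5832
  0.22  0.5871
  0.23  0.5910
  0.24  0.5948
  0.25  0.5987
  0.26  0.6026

£40.93

σ√T = 0.25 × 1.0000 = 0.2500
ln(S/K) + (r + σ²/2)T = ln(370/376) + (0.04 + 0.25²/2)·1 = -0.0161 + 0.0713 = 0.0552
d₁ = 0.0552 / 0.2500 = 0.2207 ≈ 0.22
d₂ = d₁ − σ√T = 0.2207 − 0.2500 = -0.0293 ≈ -0.03
exp(−rT) = exp(−0.04·1) = 0.9608
N(d₁) = N(0.22) = 0.5871;  N(d₂) = N(-0.03) = 0.4880
C = 370·0.5871 − 376·0.9608·0.4880 = 217.2270 − 176.2953 = 40.9317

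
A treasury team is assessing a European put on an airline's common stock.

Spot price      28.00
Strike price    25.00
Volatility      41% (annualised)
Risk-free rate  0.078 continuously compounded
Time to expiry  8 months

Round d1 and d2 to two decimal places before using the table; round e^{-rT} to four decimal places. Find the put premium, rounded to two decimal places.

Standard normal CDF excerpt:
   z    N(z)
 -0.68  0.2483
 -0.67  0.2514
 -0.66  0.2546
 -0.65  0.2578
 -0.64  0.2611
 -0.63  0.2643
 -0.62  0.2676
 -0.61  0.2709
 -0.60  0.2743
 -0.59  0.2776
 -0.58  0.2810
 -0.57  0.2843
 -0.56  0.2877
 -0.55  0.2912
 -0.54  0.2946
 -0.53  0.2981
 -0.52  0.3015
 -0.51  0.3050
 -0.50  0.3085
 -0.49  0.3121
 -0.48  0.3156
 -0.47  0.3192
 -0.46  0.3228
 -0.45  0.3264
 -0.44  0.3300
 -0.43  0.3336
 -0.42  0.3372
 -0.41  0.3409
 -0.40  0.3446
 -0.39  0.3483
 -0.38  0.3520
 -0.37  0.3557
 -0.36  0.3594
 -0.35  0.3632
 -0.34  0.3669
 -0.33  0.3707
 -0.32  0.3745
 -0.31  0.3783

1.67

T = 0.6667;  σ√T = 0.3348
ln(S/K) + (r + σ²/2)T = ln(28/25) + (0.078 + 0.41²/2)·0.6667 = 0.1133 + 0.1080 = 0.2214
d₁ = 0.2214 / 0.3348 = 0.6612 ⇒ 0.66
d₂ = d₁ − σ√T = 0.6612 − 0.3348 = 0.3265 ⇒ 0.33
e^(−rT) = e^(−0.078·0.6667) = 0.9493
P = 25·0.9493·N(-0.33) − 28·N(-0.66) = 25·0.9493·0.3707 − 28·0.2546 = 8.7976 − 7.1288 = 1.6688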